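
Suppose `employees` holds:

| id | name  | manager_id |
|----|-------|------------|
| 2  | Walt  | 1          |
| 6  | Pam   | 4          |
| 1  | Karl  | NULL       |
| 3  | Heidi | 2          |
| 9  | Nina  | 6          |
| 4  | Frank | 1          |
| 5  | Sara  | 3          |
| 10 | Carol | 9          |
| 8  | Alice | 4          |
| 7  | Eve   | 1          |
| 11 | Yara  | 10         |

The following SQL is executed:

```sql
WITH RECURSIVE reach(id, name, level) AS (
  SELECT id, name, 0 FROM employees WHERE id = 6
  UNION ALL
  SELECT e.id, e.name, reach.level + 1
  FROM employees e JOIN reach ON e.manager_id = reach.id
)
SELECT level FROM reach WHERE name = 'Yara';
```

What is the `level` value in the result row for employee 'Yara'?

3

Base: id=6 (Pam) at level 0.
Iteration 1: rows with manager_id in {6} -> Nina (id 9, level 1).
Iteration 2: rows with manager_id in {9} -> Carol (id 10, level 2).
Iteration 3: rows with manager_id in {10} -> Yara (id 11, level 3).
Iteration 4: no rows with manager_id in {11}; recursion stops.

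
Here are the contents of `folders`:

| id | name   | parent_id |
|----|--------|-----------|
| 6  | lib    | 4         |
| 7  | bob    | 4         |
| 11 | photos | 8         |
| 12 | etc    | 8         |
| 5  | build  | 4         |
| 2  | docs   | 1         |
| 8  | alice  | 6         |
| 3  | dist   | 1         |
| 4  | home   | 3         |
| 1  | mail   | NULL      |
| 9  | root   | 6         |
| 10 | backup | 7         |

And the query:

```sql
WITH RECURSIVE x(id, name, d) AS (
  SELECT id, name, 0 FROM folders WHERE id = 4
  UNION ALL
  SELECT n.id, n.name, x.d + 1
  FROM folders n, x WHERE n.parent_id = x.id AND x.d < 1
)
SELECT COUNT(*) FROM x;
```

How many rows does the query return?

Base: id=4 (home) at d 0.
Iteration 1: rows with parent_id in {4} -> build (id 5, d 1), lib (id 6, d 1), bob (id 7, d 1).
Iteration 2: d < 1 fails for all current rows; recursion stops.
Total rows emitted: 4.

4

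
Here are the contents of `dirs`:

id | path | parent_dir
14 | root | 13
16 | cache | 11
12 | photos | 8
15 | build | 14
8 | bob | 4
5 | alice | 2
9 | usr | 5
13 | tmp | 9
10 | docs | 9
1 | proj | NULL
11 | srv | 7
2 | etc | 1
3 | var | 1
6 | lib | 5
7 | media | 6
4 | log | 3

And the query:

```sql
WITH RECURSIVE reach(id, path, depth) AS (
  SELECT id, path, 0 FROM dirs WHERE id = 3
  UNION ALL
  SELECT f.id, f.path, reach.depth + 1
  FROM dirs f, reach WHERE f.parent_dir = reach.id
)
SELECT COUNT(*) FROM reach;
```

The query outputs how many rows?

Base: id=3 (var) at depth 0.
Iteration 1: rows with parent_dir in {3} -> log (id 4, depth 1).
Iteration 2: rows with parent_dir in {4} -> bob (id 8, depth 2).
Iteration 3: rows with parent_dir in {8} -> photos (id 12, depth 3).
Iteration 4: no rows with parent_dir in {12}; recursion stops.
Total rows emitted: 4.

4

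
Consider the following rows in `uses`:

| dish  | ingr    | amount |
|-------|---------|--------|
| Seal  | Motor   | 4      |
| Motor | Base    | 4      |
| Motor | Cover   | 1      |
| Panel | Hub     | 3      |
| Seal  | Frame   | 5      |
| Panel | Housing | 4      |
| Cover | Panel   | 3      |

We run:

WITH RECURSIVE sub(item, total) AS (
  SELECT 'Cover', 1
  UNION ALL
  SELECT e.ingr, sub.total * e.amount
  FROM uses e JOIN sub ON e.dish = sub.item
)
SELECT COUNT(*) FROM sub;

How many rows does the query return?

Base: (Cover, total=1).
Iteration 1: components of {Cover} -> Panel = 1*3 = 3.
Iteration 2: components of {Panel} -> Housing = 3*4 = 12, Hub = 3*3 = 9.
Iteration 3: no further components; recursion stops.
Total rows emitted: 4.

4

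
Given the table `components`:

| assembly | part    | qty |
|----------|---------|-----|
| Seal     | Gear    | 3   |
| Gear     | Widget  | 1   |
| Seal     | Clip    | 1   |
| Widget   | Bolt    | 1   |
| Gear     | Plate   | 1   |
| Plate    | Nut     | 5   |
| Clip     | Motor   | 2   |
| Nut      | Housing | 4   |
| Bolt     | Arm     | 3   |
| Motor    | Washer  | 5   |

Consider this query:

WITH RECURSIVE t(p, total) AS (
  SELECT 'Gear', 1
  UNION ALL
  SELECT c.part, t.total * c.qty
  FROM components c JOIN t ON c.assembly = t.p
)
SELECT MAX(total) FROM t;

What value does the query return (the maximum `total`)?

20

Base: (Gear, total=1).
Iteration 1: components of {Gear} -> Plate = 1*1 = 1, Widget = 1*1 = 1.
Iteration 2: components of {Plate,Widget} -> Bolt = 1*1 = 1, Nut = 1*5 = 5.
Iteration 3: components of {Bolt,Nut} -> Arm = 1*3 = 3, Housing = 5*4 = 20.
Iteration 4: no further components; recursion stops.
total values: 1, 1, 1, 1, 5, 3, 20; the maximum is 20.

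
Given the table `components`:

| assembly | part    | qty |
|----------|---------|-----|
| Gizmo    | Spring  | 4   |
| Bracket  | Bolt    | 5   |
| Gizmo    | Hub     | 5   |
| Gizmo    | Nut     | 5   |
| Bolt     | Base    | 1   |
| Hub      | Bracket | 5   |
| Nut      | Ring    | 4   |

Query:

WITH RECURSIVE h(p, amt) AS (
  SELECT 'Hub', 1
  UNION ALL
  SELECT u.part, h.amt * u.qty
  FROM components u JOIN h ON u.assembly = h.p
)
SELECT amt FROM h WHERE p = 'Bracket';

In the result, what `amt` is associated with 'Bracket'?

Base: (Hub, amt=1).
Iteration 1: components of {Hub} -> Bracket = 1*5 = 5.
Iteration 2: components of {Bracket} -> Bolt = 5*5 = 25.
Iteration 3: components of {Bolt} -> Base = 25*1 = 25.
Iteration 4: no further components; recursion stops.

5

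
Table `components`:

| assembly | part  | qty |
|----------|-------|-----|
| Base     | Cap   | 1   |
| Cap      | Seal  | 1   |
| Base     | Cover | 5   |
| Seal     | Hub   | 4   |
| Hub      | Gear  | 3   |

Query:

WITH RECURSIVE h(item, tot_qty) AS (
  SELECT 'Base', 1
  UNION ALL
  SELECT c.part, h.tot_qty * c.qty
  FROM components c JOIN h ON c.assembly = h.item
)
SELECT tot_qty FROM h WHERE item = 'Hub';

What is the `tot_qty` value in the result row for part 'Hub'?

Base: (Base, tot_qty=1).
Iteration 1: components of {Base} -> Cap = 1*1 = 1, Cover = 1*5 = 5.
Iteration 2: components of {Cap,Cover} -> Seal = 1*1 = 1.
Iteration 3: components of {Seal} -> Hub = 1*4 = 4.
Iteration 4: components of {Hub} -> Gear = 4*3 = 12.
Iteration 5: no further components; recursion stops.

4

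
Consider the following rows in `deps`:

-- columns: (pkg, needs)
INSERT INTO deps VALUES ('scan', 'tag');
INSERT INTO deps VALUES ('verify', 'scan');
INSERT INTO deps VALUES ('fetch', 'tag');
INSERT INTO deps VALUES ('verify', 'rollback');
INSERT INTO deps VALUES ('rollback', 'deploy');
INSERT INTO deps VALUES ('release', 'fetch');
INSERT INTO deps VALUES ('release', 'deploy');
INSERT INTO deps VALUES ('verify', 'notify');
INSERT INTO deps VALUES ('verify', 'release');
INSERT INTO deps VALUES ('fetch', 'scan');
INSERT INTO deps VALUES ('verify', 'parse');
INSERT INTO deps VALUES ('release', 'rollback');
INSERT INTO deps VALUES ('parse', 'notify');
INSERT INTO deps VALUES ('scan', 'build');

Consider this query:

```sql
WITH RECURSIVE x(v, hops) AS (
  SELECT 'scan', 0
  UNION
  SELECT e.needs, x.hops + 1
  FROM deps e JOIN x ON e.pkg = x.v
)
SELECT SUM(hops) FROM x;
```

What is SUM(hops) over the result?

2

Base: (scan, hops=0).
Iteration 1: edges from {scan} -> (build, hops=1), (tag, hops=1).
Iteration 2: no outgoing edges from {build,tag}; recursion stops.
SUM(hops) = 0 + 1 + 1 = 2.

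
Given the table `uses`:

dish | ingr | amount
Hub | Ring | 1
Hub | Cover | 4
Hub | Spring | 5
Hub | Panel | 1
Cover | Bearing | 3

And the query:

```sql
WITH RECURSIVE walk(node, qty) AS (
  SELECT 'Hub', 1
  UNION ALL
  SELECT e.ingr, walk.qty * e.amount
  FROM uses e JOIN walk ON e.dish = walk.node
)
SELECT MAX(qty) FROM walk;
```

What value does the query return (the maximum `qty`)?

Base: (Hub, qty=1).
Iteration 1: components of {Hub} -> Cover = 1*4 = 4, Panel = 1*1 = 1, Ring = 1*1 = 1, Spring = 1*5 = 5.
Iteration 2: components of {Cover,Panel,Ring,Spring} -> Bearing = 4*3 = 12.
Iteration 3: no further components; recursion stops.
qty values: 1, 1, 4, 5, 1, 12; the maximum is 12.

12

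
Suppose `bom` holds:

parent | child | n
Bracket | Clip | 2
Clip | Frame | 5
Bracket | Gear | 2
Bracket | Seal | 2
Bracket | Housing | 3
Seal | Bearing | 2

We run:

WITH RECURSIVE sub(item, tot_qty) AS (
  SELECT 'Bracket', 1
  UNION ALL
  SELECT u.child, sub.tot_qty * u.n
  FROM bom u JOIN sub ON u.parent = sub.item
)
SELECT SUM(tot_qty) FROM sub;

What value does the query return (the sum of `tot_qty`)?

Base: (Bracket, tot_qty=1).
Iteration 1: components of {Bracket} -> Clip = 1*2 = 2, Gear = 1*2 = 2, Housing = 1*3 = 3, Seal = 1*2 = 2.
Iteration 2: components of {Clip,Gear,Housing,Seal} -> Bearing = 2*2 = 4, Frame = 2*5 = 10.
Iteration 3: no further components; recursion stops.
SUM(tot_qty) = 1 + 2 + 2 + 3 + 2 + 10 + 4 = 24.

24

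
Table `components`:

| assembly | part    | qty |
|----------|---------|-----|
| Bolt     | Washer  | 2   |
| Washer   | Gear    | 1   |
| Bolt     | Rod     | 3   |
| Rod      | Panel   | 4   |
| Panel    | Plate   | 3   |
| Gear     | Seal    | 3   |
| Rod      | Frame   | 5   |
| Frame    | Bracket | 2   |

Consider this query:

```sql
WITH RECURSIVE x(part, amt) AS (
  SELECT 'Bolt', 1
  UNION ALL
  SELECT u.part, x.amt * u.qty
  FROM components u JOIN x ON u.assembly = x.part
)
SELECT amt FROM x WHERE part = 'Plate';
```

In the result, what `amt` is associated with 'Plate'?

Base: (Bolt, amt=1).
Iteration 1: components of {Bolt} -> Rod = 1*3 = 3, Washer = 1*2 = 2.
Iteration 2: components of {Rod,Washer} -> Frame = 3*5 = 15, Gear = 2*1 = 2, Panel = 3*4 = 12.
Iteration 3: components of {Frame,Gear,Panel} -> Bracket = 15*2 = 30, Plate = 12*3 = 36, Seal = 2*3 = 6.
Iteration 4: no further components; recursion stops.

36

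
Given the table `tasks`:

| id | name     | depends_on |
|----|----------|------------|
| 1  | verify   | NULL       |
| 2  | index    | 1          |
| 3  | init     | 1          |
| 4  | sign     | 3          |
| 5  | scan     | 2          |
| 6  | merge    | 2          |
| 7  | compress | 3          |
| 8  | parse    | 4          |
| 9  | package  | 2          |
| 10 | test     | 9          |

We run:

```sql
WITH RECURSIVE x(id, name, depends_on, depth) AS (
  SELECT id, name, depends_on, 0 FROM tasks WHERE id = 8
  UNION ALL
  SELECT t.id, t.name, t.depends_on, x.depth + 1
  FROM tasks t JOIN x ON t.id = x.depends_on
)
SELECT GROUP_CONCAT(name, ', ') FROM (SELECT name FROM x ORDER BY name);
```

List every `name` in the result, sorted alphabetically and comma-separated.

init, parse, sign, verify

Base: id=8 (parse), depends_on=4, depth 0.
Iteration 1: join on id=4 -> sign (id 4, depends_on=3, depth 1).
Iteration 2: join on id=3 -> init (id 3, depends_on=1, depth 2).
Iteration 3: join on id=1 -> verify (id 1, depends_on=NULL, depth 3).
Iteration 4: depends_on is NULL; no match; recursion stops.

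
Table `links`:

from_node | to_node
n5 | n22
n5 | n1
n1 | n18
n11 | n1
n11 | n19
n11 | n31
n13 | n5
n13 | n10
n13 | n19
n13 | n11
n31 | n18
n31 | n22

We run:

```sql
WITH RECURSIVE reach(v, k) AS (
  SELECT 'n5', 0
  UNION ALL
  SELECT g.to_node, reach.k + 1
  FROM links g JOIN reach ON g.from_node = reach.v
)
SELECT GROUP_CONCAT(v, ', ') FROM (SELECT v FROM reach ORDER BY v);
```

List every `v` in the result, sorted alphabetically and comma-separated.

Base: (n5, k=0).
Iteration 1: edges from {n5} -> (n1, k=1), (n22, k=1).
Iteration 2: edges from {n1,n22} -> (n18, k=2).
Iteration 3: no outgoing edges from {n18}; recursion stops.

n1, n18, n22, n5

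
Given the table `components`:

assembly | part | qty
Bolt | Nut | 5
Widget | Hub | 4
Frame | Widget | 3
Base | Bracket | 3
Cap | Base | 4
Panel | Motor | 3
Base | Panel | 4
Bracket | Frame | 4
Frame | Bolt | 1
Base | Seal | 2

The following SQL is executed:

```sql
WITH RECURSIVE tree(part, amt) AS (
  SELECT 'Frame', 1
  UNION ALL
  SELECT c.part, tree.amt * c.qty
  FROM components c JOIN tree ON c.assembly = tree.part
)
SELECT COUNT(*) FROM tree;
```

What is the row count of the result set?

Base: (Frame, amt=1).
Iteration 1: components of {Frame} -> Bolt = 1*1 = 1, Widget = 1*3 = 3.
Iteration 2: components of {Bolt,Widget} -> Hub = 3*4 = 12, Nut = 1*5 = 5.
Iteration 3: no further components; recursion stops.
Total rows emitted: 5.

5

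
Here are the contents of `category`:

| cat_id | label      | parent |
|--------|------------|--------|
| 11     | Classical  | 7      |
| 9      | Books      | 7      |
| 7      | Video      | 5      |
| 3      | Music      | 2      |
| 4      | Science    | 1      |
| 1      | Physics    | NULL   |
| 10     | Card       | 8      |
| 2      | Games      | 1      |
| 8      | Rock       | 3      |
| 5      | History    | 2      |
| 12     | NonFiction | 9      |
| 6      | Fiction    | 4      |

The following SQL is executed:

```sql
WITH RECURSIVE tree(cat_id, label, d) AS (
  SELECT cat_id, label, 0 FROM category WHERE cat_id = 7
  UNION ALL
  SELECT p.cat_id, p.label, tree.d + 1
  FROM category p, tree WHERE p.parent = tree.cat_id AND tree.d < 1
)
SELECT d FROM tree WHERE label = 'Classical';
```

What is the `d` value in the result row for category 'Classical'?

Base: cat_id=7 (Video) at d 0.
Iteration 1: rows with parent in {7} -> Books (id 9, d 1), Classical (id 11, d 1).
Iteration 2: d < 1 fails for all current rows; recursion stops.

1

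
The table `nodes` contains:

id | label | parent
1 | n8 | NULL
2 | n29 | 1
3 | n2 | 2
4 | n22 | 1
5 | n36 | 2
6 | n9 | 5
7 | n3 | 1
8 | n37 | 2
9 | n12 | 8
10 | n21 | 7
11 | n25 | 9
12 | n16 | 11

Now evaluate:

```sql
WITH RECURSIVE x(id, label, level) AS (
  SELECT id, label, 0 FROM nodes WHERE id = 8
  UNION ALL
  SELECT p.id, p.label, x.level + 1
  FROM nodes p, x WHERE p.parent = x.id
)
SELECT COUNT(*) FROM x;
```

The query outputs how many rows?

4

Base: id=8 (n37) at level 0.
Iteration 1: rows with parent in {8} -> n12 (id 9, level 1).
Iteration 2: rows with parent in {9} -> n25 (id 11, level 2).
Iteration 3: rows with parent in {11} -> n16 (id 12, level 3).
Iteration 4: no rows with parent in {12}; recursion stops.
Total rows emitted: 4.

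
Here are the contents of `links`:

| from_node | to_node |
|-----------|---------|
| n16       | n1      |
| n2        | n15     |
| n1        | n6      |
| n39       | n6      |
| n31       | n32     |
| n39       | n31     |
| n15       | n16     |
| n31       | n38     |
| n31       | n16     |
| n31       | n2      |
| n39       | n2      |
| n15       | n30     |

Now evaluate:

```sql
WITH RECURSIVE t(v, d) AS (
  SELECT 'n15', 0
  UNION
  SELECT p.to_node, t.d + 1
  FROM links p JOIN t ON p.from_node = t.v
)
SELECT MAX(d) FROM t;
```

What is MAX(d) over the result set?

Base: (n15, d=0).
Iteration 1: edges from {n15} -> (n16, d=1), (n30, d=1).
Iteration 2: edges from {n16,n30} -> (n1, d=2).
Iteration 3: edges from {n1} -> (n6, d=3).
Iteration 4: no outgoing edges from {n6}; recursion stops.
d values: 0, 1, 1, 2, 3; the maximum is 3.

3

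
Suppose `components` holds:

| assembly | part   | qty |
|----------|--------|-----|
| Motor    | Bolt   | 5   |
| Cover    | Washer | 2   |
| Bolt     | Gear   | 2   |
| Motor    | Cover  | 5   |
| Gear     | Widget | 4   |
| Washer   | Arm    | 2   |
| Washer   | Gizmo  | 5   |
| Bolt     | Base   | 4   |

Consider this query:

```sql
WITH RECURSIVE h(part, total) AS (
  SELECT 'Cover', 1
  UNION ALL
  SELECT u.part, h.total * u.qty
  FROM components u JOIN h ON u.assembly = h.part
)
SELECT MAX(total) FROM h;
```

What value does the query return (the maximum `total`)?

Base: (Cover, total=1).
Iteration 1: components of {Cover} -> Washer = 1*2 = 2.
Iteration 2: components of {Washer} -> Arm = 2*2 = 4, Gizmo = 2*5 = 10.
Iteration 3: no further components; recursion stops.
total values: 1, 2, 10, 4; the maximum is 10.

10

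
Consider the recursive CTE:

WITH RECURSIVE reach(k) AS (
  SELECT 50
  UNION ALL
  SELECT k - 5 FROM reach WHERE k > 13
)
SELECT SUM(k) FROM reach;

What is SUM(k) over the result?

Base: k=50.
Iteration 1: 50 > 13 holds -> k = 50 - 5 = 45.
Iteration 2: 45 > 13 holds -> k = 45 - 5 = 40.
Iteration 3: 40 > 13 holds -> k = 40 - 5 = 35.
Iteration 4: 35 > 13 holds -> k = 35 - 5 = 30.
Iteration 5: 30 > 13 holds -> k = 30 - 5 = 25.
Iteration 6: 25 > 13 holds -> k = 25 - 5 = 20.
Iteration 7: 20 > 13 holds -> k = 20 - 5 = 15.
Iteration 8: 15 > 13 holds -> k = 15 - 5 = 10.
Iteration 9: 10 > 13 fails; recursion stops.
SUM(k) = 50 + 45 + 40 + 35 + 30 + 25 + 20 + 15 + 10 = 270.

270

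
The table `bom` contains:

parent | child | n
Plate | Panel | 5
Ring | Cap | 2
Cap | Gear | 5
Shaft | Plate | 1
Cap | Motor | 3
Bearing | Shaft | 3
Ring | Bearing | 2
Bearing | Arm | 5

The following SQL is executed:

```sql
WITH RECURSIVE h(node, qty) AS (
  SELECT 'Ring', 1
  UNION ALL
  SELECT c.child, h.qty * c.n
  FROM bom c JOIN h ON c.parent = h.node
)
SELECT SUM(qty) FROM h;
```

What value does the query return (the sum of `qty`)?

73

Base: (Ring, qty=1).
Iteration 1: components of {Ring} -> Bearing = 1*2 = 2, Cap = 1*2 = 2.
Iteration 2: components of {Bearing,Cap} -> Arm = 2*5 = 10, Gear = 2*5 = 10, Motor = 2*3 = 6, Shaft = 2*3 = 6.
Iteration 3: components of {Arm,Gear,Motor,Shaft} -> Plate = 6*1 = 6.
Iteration 4: components of {Plate} -> Panel = 6*5 = 30.
Iteration 5: no further components; recursion stops.
SUM(qty) = 1 + 2 + 2 + 10 + 6 + 6 + 10 + 6 + 30 = 73.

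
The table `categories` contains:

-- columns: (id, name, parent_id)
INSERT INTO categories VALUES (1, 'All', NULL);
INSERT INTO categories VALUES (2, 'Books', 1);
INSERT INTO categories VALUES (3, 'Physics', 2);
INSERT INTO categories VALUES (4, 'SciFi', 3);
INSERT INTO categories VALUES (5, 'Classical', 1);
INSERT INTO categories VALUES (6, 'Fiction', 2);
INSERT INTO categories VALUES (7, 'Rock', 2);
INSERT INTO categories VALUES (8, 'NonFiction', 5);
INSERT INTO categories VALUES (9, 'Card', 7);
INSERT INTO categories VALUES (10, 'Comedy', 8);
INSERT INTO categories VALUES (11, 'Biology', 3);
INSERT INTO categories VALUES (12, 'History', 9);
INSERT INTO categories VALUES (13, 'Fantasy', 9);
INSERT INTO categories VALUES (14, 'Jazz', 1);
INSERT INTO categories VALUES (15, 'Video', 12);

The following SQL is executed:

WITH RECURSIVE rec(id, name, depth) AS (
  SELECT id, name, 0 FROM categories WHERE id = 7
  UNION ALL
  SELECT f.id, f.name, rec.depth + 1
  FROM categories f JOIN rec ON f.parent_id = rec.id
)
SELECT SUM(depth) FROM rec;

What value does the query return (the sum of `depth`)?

Base: id=7 (Rock) at depth 0.
Iteration 1: rows with parent_id in {7} -> Card (id 9, depth 1).
Iteration 2: rows with parent_id in {9} -> History (id 12, depth 2), Fantasy (id 13, depth 2).
Iteration 3: rows with parent_id in {12,13} -> Video (id 15, depth 3).
Iteration 4: no rows with parent_id in {15}; recursion stops.
SUM(depth) = 0 + 1 + 2 + 2 + 3 = 8.

8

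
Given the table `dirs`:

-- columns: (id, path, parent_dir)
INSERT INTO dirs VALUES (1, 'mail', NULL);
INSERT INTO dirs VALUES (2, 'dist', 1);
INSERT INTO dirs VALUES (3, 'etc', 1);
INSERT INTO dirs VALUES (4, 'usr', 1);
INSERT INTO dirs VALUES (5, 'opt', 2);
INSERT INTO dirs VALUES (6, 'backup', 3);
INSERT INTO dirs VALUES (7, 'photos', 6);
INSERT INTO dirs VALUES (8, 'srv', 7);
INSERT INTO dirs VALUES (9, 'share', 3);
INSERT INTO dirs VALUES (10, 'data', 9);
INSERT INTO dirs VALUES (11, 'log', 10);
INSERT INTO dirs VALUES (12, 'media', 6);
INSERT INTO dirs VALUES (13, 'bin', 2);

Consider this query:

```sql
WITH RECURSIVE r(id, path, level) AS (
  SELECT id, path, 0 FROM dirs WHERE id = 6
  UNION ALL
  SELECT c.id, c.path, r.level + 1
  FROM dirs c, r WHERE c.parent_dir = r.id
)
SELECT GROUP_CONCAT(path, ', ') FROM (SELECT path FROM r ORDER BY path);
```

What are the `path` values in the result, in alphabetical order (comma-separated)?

backup, media, photos, srv

Base: id=6 (backup) at level 0.
Iteration 1: rows with parent_dir in {6} -> photos (id 7, level 1), media (id 12, level 1).
Iteration 2: rows with parent_dir in {7,12} -> srv (id 8, level 2).
Iteration 3: no rows with parent_dir in {8}; recursion stops.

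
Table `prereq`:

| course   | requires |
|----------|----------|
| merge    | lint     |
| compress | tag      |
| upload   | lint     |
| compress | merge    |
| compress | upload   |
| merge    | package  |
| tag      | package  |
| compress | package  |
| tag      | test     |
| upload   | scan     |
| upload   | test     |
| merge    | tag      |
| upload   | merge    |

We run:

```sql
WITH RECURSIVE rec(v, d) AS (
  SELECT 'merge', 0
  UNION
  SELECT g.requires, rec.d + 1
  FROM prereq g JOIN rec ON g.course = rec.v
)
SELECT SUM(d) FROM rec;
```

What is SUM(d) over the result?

7

Base: (merge, d=0).
Iteration 1: edges from {merge} -> (lint, d=1), (package, d=1), (tag, d=1).
Iteration 2: edges from {lint,package,tag} -> (package, d=2), (test, d=2).
Iteration 3: no outgoing edges from {package,test}; recursion stops.
SUM(d) = 0 + 1 + 1 + 1 + 2 + 2 = 7.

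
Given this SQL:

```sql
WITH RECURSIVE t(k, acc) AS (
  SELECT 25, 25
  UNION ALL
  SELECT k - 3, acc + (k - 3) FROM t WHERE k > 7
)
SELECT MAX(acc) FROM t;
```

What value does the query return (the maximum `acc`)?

Base: k=25, acc=25.
Iteration 1: 25 > 7 holds -> k = 25 - 3 = 22, acc = 25 + 22 = 47.
Iteration 2: 22 > 7 holds -> k = 22 - 3 = 19, acc = 47 + 19 = 66.
Iteration 3: 19 > 7 holds -> k = 19 - 3 = 16, acc = 66 + 16 = 82.
Iteration 4: 16 > 7 holds -> k = 16 - 3 = 13, acc = 82 + 13 = 95.
Iteration 5: 13 > 7 holds -> k = 13 - 3 = 10, acc = 95 + 10 = 105.
Iteration 6: 10 > 7 holds -> k = 10 - 3 = 7, acc = 105 + 7 = 112.
Iteration 7: 7 > 7 fails; recursion stops.
acc values: 25, 47, 66, 82, 95, 105, 112; the maximum is 112.

112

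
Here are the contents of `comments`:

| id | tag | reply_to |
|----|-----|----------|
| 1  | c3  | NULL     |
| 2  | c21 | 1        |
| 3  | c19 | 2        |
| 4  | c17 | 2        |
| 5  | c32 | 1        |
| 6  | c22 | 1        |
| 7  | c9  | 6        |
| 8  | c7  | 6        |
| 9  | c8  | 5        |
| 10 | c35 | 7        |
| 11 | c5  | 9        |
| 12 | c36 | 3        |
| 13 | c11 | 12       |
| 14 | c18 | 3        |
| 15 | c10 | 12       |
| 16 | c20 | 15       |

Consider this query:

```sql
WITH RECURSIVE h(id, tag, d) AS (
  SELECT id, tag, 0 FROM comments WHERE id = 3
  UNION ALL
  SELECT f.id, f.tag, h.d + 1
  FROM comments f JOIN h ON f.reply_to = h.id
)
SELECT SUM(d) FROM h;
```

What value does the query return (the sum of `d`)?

Base: id=3 (c19) at d 0.
Iteration 1: rows with reply_to in {3} -> c36 (id 12, d 1), c18 (id 14, d 1).
Iteration 2: rows with reply_to in {12,14} -> c11 (id 13, d 2), c10 (id 15, d 2).
Iteration 3: rows with reply_to in {13,15} -> c20 (id 16, d 3).
Iteration 4: no rows with reply_to in {16}; recursion stops.
SUM(d) = 0 + 1 + 1 + 2 + 2 + 3 = 9.

9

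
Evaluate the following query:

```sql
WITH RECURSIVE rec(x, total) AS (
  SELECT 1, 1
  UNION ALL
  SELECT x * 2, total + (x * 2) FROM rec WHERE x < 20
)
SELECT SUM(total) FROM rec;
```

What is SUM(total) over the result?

120

Base: x=1, total=1.
Iteration 1: 1 < 20 holds -> x = 1 * 2 = 2, total = 1 + 2 = 3.
Iteration 2: 2 < 20 holds -> x = 2 * 2 = 4, total = 3 + 4 = 7.
Iteration 3: 4 < 20 holds -> x = 4 * 2 = 8, total = 7 + 8 = 15.
Iteration 4: 8 < 20 holds -> x = 8 * 2 = 16, total = 15 + 16 = 31.
Iteration 5: 16 < 20 holds -> x = 16 * 2 = 32, total = 31 + 32 = 63.
Iteration 6: 32 < 20 fails; recursion stops.
SUM(total) = 1 + 3 + 7 + 15 + 31 + 63 = 120.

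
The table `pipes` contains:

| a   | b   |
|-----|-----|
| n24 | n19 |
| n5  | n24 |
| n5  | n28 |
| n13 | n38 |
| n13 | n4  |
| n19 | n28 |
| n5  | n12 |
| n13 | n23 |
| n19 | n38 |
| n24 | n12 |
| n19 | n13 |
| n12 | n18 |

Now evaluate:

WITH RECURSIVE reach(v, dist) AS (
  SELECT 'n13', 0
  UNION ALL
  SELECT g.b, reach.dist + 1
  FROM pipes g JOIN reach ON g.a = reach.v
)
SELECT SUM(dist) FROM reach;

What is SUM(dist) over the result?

3

Base: (n13, dist=0).
Iteration 1: edges from {n13} -> (n23, dist=1), (n38, dist=1), (n4, dist=1).
Iteration 2: no outgoing edges from {n23,n38,n4}; recursion stops.
SUM(dist) = 0 + 1 + 1 + 1 = 3.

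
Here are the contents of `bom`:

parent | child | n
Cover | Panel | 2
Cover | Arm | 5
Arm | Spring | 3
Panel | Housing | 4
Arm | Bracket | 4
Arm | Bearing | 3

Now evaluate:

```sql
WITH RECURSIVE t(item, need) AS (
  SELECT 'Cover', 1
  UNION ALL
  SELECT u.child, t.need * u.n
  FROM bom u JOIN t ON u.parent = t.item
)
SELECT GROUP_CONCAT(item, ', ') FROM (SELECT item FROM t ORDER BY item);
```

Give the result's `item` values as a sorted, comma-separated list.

Base: (Cover, need=1).
Iteration 1: components of {Cover} -> Arm = 1*5 = 5, Panel = 1*2 = 2.
Iteration 2: components of {Arm,Panel} -> Bearing = 5*3 = 15, Bracket = 5*4 = 20, Housing = 2*4 = 8, Spring = 5*3 = 15.
Iteration 3: no further components; recursion stops.

Arm, Bearing, Bracket, Cover, Housing, Panel, Spring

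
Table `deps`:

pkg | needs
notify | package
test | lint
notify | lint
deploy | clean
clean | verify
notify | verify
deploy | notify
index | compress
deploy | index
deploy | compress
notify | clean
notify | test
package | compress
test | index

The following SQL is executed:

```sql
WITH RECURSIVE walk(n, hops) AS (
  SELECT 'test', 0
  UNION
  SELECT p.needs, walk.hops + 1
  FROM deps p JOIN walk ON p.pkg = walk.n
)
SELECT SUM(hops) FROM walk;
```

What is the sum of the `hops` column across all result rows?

4

Base: (test, hops=0).
Iteration 1: edges from {test} -> (index, hops=1), (lint, hops=1).
Iteration 2: edges from {index,lint} -> (compress, hops=2).
Iteration 3: no outgoing edges from {compress}; recursion stops.
SUM(hops) = 0 + 1 + 1 + 2 = 4.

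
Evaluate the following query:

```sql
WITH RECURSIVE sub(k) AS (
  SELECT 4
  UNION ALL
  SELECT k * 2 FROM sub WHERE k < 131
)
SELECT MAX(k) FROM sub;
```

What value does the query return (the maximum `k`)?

256

Base: k=4.
Iteration 1: 4 < 131 holds -> k = 4 * 2 = 8.
Iteration 2: 8 < 131 holds -> k = 8 * 2 = 16.
Iteration 3: 16 < 131 holds -> k = 16 * 2 = 32.
Iteration 4: 32 < 131 holds -> k = 32 * 2 = 64.
Iteration 5: 64 < 131 holds -> k = 64 * 2 = 128.
Iteration 6: 128 < 131 holds -> k = 128 * 2 = 256.
Iteration 7: 256 < 131 fails; recursion stops.
k values: 4, 8, 16, 32, 64, 128, 256; the maximum is 256.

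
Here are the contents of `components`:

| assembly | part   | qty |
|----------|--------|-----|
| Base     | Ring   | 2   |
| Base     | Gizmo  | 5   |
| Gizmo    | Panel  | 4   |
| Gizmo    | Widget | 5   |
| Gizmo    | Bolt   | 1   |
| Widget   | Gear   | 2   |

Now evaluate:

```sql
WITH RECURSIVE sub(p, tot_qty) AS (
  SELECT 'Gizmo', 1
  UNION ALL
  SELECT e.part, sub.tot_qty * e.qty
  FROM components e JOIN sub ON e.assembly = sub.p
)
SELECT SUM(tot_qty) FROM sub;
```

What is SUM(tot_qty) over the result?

21

Base: (Gizmo, tot_qty=1).
Iteration 1: components of {Gizmo} -> Bolt = 1*1 = 1, Panel = 1*4 = 4, Widget = 1*5 = 5.
Iteration 2: components of {Bolt,Panel,Widget} -> Gear = 5*2 = 10.
Iteration 3: no further components; recursion stops.
SUM(tot_qty) = 1 + 4 + 5 + 1 + 10 = 21.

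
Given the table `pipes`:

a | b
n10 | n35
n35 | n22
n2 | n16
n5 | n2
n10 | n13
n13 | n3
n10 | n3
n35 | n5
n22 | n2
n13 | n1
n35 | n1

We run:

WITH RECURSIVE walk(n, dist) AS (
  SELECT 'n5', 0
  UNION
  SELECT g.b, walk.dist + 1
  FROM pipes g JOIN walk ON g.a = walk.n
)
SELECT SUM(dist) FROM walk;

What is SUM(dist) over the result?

3

Base: (n5, dist=0).
Iteration 1: edges from {n5} -> (n2, dist=1).
Iteration 2: edges from {n2} -> (n16, dist=2).
Iteration 3: no outgoing edges from {n16}; recursion stops.
SUM(dist) = 0 + 1 + 2 = 3.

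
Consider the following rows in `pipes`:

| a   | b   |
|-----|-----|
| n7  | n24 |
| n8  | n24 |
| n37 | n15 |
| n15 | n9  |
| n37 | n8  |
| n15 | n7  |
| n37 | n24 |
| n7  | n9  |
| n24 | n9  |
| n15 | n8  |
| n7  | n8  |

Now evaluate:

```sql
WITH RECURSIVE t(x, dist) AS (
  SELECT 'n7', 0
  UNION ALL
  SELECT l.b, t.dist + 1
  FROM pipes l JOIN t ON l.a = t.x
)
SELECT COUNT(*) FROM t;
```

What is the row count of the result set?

Base: (n7, dist=0).
Iteration 1: edges from {n7} -> (n24, dist=1), (n8, dist=1), (n9, dist=1).
Iteration 2: edges from {n24,n8,n9} -> (n24, dist=2), (n9, dist=2).
Iteration 3: edges from {n24,n9} -> (n9, dist=3).
Iteration 4: no outgoing edges from {n9}; recursion stops.
Total rows emitted: 7.

7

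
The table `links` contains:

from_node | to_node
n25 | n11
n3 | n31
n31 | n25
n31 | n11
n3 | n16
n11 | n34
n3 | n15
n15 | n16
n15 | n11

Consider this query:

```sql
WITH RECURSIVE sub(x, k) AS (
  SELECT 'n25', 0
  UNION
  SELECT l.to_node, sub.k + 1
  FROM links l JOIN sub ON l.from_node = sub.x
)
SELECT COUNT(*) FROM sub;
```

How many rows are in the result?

Base: (n25, k=0).
Iteration 1: edges from {n25} -> (n11, k=1).
Iteration 2: edges from {n11} -> (n34, k=2).
Iteration 3: no outgoing edges from {n34}; recursion stops.
Total rows emitted: 3.

3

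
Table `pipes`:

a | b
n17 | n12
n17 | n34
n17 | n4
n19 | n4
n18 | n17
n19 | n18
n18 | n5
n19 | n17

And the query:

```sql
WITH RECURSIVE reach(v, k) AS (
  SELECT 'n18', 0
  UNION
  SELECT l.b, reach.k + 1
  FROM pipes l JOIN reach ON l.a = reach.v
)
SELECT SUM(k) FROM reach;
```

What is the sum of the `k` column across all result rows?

8

Base: (n18, k=0).
Iteration 1: edges from {n18} -> (n17, k=1), (n5, k=1).
Iteration 2: edges from {n17,n5} -> (n12, k=2), (n34, k=2), (n4, k=2).
Iteration 3: no outgoing edges from {n12,n34,n4}; recursion stops.
SUM(k) = 0 + 1 + 1 + 2 + 2 + 2 = 8.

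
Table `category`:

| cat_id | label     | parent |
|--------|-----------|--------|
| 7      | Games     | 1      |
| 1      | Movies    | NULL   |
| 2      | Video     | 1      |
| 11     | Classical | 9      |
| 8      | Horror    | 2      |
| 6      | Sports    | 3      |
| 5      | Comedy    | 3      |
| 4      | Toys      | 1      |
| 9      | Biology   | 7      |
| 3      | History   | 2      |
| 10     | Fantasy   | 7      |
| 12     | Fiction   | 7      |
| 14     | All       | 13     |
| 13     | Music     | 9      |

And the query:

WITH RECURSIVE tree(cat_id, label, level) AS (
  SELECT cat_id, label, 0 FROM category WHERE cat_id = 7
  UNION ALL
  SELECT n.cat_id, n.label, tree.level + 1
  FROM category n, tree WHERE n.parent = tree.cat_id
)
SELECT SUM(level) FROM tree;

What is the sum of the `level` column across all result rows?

Base: cat_id=7 (Games) at level 0.
Iteration 1: rows with parent in {7} -> Biology (id 9, level 1), Fantasy (id 10, level 1), Fiction (id 12, level 1).
Iteration 2: rows with parent in {9,10,12} -> Classical (id 11, level 2), Music (id 13, level 2).
Iteration 3: rows with parent in {11,13} -> All (id 14, level 3).
Iteration 4: no rows with parent in {14}; recursion stops.
SUM(level) = 0 + 1 + 1 + 1 + 2 + 2 + 3 = 10.

10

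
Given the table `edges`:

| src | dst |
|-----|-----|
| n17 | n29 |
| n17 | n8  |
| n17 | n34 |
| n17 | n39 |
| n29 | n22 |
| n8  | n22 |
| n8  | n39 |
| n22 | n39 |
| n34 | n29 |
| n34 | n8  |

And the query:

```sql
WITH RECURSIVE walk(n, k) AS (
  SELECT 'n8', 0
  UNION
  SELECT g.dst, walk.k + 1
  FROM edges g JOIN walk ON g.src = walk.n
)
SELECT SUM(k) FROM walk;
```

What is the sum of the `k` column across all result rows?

4

Base: (n8, k=0).
Iteration 1: edges from {n8} -> (n22, k=1), (n39, k=1).
Iteration 2: edges from {n22,n39} -> (n39, k=2).
Iteration 3: no outgoing edges from {n39}; recursion stops.
SUM(k) = 0 + 1 + 1 + 2 = 4.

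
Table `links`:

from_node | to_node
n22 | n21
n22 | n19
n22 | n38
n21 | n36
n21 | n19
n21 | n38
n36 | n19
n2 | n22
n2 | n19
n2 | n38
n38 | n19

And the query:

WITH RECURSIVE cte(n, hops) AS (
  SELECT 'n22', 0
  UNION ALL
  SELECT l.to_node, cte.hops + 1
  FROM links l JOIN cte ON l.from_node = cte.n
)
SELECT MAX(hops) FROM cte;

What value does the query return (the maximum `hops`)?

Base: (n22, hops=0).
Iteration 1: edges from {n22} -> (n19, hops=1), (n21, hops=1), (n38, hops=1).
Iteration 2: edges from {n19,n21,n38} -> (n19, hops=2) x2, (n36, hops=2), (n38, hops=2). [UNION ALL keeps all 4 new rows, including repeats]
Iteration 3: edges from {n19,n36,n38} -> (n19, hops=3) x2. [UNION ALL keeps all 2 new rows, including repeats]
Iteration 4: no outgoing edges from {n19}; recursion stops.
hops values: 0, 1, 1, 1, 2, 2, 2, 2, 3, 3; the maximum is 3.

3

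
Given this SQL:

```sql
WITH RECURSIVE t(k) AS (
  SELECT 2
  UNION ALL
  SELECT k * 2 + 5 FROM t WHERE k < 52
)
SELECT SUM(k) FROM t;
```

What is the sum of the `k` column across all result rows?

192

Base: k=2.
Iteration 1: 2 < 52 holds -> k = 2 * 2 + 5 = 9.
Iteration 2: 9 < 52 holds -> k = 9 * 2 + 5 = 23.
Iteration 3: 23 < 52 holds -> k = 23 * 2 + 5 = 51.
Iteration 4: 51 < 52 holds -> k = 51 * 2 + 5 = 107.
Iteration 5: 107 < 52 fails; recursion stops.
SUM(k) = 2 + 9 + 23 + 51 + 107 = 192.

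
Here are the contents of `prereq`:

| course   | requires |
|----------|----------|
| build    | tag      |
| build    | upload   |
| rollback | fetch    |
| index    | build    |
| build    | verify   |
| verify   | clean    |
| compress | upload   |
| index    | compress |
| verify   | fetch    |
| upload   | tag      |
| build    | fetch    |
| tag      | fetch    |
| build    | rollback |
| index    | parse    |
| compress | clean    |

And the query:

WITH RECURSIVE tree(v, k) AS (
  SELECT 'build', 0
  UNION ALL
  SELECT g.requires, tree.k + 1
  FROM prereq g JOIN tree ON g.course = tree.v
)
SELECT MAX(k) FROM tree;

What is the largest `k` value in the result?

Base: (build, k=0).
Iteration 1: edges from {build} -> (fetch, k=1), (rollback, k=1), (tag, k=1), (upload, k=1), (verify, k=1).
Iteration 2: edges from {fetch,rollback,tag,upload,verify} -> (clean, k=2), (fetch, k=2) x3, (tag, k=2). [UNION ALL keeps all 5 new rows, including repeats]
Iteration 3: edges from {clean,fetch,tag} -> (fetch, k=3).
Iteration 4: no outgoing edges from {fetch}; recursion stops.
k values: 0, 1, 1, 1, 1, 1, 2, 2, 2, 2, 2, 3; the maximum is 3.

3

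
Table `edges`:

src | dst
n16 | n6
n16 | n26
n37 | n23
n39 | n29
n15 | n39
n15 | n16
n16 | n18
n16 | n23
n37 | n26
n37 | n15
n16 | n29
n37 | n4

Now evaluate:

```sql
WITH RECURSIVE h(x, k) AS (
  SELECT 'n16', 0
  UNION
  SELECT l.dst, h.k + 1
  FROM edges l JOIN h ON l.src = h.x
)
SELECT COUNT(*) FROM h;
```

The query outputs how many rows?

Base: (n16, k=0).
Iteration 1: edges from {n16} -> (n18, k=1), (n23, k=1), (n26, k=1), (n29, k=1), (n6, k=1).
Iteration 2: no outgoing edges from {n18,n23,n26,n29,n6}; recursion stops.
Total rows emitted: 6.

6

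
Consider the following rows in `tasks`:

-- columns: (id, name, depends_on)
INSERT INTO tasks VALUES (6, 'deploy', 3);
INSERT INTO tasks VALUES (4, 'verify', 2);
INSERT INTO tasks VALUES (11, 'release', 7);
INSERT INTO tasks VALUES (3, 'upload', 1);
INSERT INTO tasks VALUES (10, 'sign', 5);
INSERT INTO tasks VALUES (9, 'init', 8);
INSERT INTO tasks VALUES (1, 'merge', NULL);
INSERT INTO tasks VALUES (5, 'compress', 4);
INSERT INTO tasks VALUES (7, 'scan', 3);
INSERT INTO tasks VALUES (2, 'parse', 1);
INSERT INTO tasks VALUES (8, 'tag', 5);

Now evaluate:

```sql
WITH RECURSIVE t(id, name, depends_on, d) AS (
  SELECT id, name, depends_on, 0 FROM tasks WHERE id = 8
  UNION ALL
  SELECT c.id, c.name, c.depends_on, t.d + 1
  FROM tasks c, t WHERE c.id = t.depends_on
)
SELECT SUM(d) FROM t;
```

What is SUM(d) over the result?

Base: id=8 (tag), depends_on=5, d 0.
Iteration 1: join on id=5 -> compress (id 5, depends_on=4, d 1).
Iteration 2: join on id=4 -> verify (id 4, depends_on=2, d 2).
Iteration 3: join on id=2 -> parse (id 2, depends_on=1, d 3).
Iteration 4: join on id=1 -> merge (id 1, depends_on=NULL, d 4).
Iteration 5: depends_on is NULL; no match; recursion stops.
SUM(d) = 0 + 1 + 2 + 3 + 4 = 10.

10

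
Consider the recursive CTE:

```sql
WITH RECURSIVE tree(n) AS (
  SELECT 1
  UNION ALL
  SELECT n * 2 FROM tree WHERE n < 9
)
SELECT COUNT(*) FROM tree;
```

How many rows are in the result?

Base: n=1.
Iteration 1: 1 < 9 holds -> n = 1 * 2 = 2.
Iteration 2: 2 < 9 holds -> n = 2 * 2 = 4.
Iteration 3: 4 < 9 holds -> n = 4 * 2 = 8.
Iteration 4: 8 < 9 holds -> n = 8 * 2 = 16.
Iteration 5: 16 < 9 fails; recursion stops.
Total rows emitted: 5.

5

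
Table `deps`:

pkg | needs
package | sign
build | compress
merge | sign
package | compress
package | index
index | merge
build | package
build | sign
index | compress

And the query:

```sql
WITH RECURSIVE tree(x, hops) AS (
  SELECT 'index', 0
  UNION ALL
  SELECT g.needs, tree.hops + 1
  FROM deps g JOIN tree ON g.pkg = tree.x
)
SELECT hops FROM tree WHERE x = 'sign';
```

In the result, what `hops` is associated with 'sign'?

Base: (index, hops=0).
Iteration 1: edges from {index} -> (compress, hops=1), (merge, hops=1).
Iteration 2: edges from {compress,merge} -> (sign, hops=2).
Iteration 3: no outgoing edges from {sign}; recursion stops.

2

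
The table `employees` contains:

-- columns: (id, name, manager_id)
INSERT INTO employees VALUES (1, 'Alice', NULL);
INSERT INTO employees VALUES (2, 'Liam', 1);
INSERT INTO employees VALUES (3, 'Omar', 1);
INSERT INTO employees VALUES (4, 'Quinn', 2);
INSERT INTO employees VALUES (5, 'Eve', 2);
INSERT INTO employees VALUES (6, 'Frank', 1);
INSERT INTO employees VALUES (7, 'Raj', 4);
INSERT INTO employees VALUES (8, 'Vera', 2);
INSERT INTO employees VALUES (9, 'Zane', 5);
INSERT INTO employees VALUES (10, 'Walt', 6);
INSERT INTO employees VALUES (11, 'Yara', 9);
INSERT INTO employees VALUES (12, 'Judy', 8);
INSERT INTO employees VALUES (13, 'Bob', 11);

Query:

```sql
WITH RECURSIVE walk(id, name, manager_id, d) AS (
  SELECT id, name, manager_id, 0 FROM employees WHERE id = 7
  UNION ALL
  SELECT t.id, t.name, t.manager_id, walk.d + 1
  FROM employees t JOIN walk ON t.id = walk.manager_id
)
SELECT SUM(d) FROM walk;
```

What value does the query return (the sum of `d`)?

Base: id=7 (Raj), manager_id=4, d 0.
Iteration 1: join on id=4 -> Quinn (id 4, manager_id=2, d 1).
Iteration 2: join on id=2 -> Liam (id 2, manager_id=1, d 2).
Iteration 3: join on id=1 -> Alice (id 1, manager_id=NULL, d 3).
Iteration 4: manager_id is NULL; no match; recursion stops.
SUM(d) = 0 + 1 + 2 + 3 = 6.

6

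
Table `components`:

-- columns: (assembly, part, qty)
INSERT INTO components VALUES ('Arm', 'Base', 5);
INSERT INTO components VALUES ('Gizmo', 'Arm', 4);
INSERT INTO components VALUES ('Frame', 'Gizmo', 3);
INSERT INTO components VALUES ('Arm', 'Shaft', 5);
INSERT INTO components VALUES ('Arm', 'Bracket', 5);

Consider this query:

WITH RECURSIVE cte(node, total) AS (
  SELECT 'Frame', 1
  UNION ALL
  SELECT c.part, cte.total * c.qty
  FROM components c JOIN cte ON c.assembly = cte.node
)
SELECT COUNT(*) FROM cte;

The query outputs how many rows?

6

Base: (Frame, total=1).
Iteration 1: components of {Frame} -> Gizmo = 1*3 = 3.
Iteration 2: components of {Gizmo} -> Arm = 3*4 = 12.
Iteration 3: components of {Arm} -> Base = 12*5 = 60, Bracket = 12*5 = 60, Shaft = 12*5 = 60.
Iteration 4: no further components; recursion stops.
Total rows emitted: 6.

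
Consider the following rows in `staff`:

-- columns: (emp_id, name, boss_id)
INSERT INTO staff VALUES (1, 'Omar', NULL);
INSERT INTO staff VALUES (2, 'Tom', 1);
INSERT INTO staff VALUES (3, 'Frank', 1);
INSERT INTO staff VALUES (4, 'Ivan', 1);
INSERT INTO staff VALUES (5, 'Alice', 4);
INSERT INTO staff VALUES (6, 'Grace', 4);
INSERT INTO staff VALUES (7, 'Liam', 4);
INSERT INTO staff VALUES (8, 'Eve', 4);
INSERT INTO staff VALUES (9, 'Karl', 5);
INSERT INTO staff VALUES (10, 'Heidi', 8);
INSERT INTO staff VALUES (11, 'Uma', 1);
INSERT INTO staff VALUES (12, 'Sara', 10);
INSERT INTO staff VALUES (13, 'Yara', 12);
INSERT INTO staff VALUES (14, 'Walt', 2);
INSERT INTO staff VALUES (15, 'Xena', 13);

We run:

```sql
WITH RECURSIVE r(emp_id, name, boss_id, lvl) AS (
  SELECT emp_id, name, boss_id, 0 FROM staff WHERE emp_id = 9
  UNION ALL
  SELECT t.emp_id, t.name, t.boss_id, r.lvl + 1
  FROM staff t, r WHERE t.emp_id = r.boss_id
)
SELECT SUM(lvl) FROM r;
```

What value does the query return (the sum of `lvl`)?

6

Base: emp_id=9 (Karl), boss_id=5, lvl 0.
Iteration 1: join on emp_id=5 -> Alice (id 5, boss_id=4, lvl 1).
Iteration 2: join on emp_id=4 -> Ivan (id 4, boss_id=1, lvl 2).
Iteration 3: join on emp_id=1 -> Omar (id 1, boss_id=NULL, lvl 3).
Iteration 4: boss_id is NULL; no match; recursion stops.
SUM(lvl) = 0 + 1 + 2 + 3 = 6.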